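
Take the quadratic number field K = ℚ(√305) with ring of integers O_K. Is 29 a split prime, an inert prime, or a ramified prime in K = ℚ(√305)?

d = 305 ≡ 1 (mod 4), so O_K = ℤ[(1+√305)/2] and disc(K) = d = 305.
disc(K) = 305 is not divisible by 29; 29 is unramified.
Compute (305/29) via Euler: 15^((29-1)/2) mod 29 = 28, so (305/29) = -1.
d is a non-residue mod p, hence 29 remains inert in O_K.

29 remains inert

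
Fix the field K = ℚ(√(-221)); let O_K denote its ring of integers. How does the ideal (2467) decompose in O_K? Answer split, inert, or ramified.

d = -221 ≡ 3 (mod 4), so O_K = ℤ[√-221] and disc(K) = 4d = -884.
disc(K) = -884 is not divisible by 2467; 2467 is unramified.
Euler's criterion: (-221)^1233 mod 2467 = 2466. Thus (-221|2467) = -1.
d is a non-residue mod p, hence 2467 remains inert in O_K.

2467 remains inert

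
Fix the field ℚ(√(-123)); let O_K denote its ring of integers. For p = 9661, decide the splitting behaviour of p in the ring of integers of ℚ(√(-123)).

d = -123 ≡ 1 (mod 4), so O_K = ℤ[(1+√-123)/2] and disc(K) = d = -123.
9661 ∤ -123, so 9661 is unramified.
Euler's criterion: (-123)^4830 mod 9661 = 9660. Thus (-123|9661) = -1.
(-123/9661) = -1, so 9661 is inert.

inert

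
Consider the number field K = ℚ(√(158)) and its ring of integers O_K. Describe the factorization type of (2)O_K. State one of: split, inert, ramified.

Since 158 ≢ 1 mod 4, the ring of integers is ℤ[√158] with discriminant 4·158 = 632.
disc(K) = 632 = 2·316, so p = 2 is ramified.

ramified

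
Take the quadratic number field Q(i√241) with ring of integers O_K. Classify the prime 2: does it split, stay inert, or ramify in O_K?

-241 mod 4 = 3, hence disc K = 4·(-241) = -964 and O_K = ℤ[√-241].
2 divides disc(K) = -964, so 2 ramifies.

p ramifies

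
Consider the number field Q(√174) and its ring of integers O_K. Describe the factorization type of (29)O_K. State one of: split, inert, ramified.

29 is ramified

d = 174 ≡ 2 (mod 4), so O_K = ℤ[√174] and disc(K) = 4d = 696.
Ramification test: 29 | 696. The prime 29 ramifies in K.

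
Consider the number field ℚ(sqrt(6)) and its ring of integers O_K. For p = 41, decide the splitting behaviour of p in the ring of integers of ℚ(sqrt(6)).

6 mod 4 = 2, hence disc K = 4·6 = 24 and O_K = ℤ[√6].
41 ∤ 24, so 41 is unramified.
(6/41) = 6^20 mod 41 = 40, giving Legendre symbol -1.
d is a non-residue mod p, hence 41 remains inert in O_K.

inert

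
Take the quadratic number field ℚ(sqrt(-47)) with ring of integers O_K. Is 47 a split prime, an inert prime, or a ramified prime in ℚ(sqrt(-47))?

Since -47 ≡ 1 mod 4, the ring of integers is ℤ[(1+√-47)/2] with discriminant -47.
47 divides disc(K) = -47, so 47 ramifies.

p ramifies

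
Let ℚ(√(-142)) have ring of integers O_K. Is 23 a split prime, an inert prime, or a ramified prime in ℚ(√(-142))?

remains prime (inert)

d = -142 ≡ 2 (mod 4), so O_K = ℤ[√-142] and disc(K) = 4d = -568.
Since gcd(23, -568) = 1 the prime 23 does not ramify.
Legendre symbol by Euler's criterion: (-142/23) ≡ (-142)^11 ≡ 22 (mod 23), i.e. (-142/23) = -1.
d is a non-residue mod p, hence 23 remains inert in O_K.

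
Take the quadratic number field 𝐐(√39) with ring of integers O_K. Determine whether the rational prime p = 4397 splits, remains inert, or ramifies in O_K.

inert

d = 39 ≡ 3 (mod 4), so O_K = ℤ[√39] and disc(K) = 4d = 156.
4397 ∤ 156, so 4397 is unramified.
Legendre symbol by Euler's criterion: (39/4397) ≡ 39^2198 ≡ 4396 (mod 4397), i.e. (39/4397) = -1.
(39/4397) = -1, so 4397 is inert.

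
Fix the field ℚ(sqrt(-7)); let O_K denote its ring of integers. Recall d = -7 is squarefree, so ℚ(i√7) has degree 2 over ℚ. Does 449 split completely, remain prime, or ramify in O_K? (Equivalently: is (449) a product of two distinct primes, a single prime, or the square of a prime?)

split

Since -7 ≡ 1 mod 4, the ring of integers is ℤ[(1+√-7)/2] with discriminant -7.
disc(K) = -7 is not divisible by 449; 449 is unramified.
(-7/449) = 442^224 mod 449 = 1, giving Legendre symbol 1.
(-7/449) = 1, so 449 splits.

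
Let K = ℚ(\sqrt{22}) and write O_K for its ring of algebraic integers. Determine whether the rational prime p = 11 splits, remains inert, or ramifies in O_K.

22 mod 4 = 2, hence disc K = 4·22 = 88 and O_K = ℤ[√22].
11 divides disc(K) = 88, so 11 ramifies.

ramified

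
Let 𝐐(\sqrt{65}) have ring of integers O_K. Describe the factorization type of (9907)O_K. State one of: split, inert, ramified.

65 mod 4 = 1, hence disc K = 65 and O_K = ℤ[(1+√65)/2].
disc(K) = 65 is not divisible by 9907; 9907 is unramified.
Legendre symbol by Euler's criterion: (65/9907) ≡ 65^4953 ≡ 9906 (mod 9907), i.e. (65/9907) = -1.
(65/9907) = -1, so 9907 is inert.

inert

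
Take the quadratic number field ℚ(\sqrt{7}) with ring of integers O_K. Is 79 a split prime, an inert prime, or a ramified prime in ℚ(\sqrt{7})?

7 mod 4 = 3, hence disc K = 4·7 = 28 and O_K = ℤ[√7].
Since gcd(79, 28) = 1 the prime 79 does not ramify.
Legendre symbol by Euler's criterion: (7/79) ≡ 7^39 ≡ 78 (mod 79), i.e. (7/79) = -1.
(7/79) = -1, so 79 is inert.

inert — (79) stays prime in O_K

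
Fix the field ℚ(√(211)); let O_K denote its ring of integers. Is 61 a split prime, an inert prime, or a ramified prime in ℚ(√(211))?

d = 211 ≡ 3 (mod 4), so O_K = ℤ[√211] and disc(K) = 4d = 844.
61 ∤ 844, so 61 is unramified.
Euler's criterion: 211^30 mod 61 = 60. Thus (211|61) = -1.
Legendre symbol -1 ⇒ 61 is inert.

inert — (61) stays prime in O_K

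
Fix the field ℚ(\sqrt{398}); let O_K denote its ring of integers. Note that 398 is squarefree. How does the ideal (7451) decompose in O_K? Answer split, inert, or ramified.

remains prime (inert)

d = 398 ≡ 2 (mod 4), so O_K = ℤ[√398] and disc(K) = 4d = 1592.
7451 ∤ 1592, so 7451 is unramified.
Compute (398/7451) via Euler: 398^((7451-1)/2) mod 7451 = 7450, so (398/7451) = -1.
Legendre symbol -1 ⇒ 7451 is inert.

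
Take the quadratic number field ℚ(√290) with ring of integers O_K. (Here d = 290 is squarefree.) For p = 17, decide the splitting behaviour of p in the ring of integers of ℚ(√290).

splits completely

290 mod 4 = 2, hence disc K = 4·290 = 1160 and O_K = ℤ[√290].
Since gcd(17, 1160) = 1 the prime 17 does not ramify.
Compute (290/17) via Euler: 1^((17-1)/2) mod 17 = 1, so (290/17) = 1.
(290/17) = 1, so 17 splits.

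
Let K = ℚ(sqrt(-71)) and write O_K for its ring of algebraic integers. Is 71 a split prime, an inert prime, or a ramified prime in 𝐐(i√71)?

ramified

Since -71 ≡ 1 mod 4, the ring of integers is ℤ[(1+√-71)/2] with discriminant -71.
Ramification test: 71 | -71. The prime 71 ramifies in K.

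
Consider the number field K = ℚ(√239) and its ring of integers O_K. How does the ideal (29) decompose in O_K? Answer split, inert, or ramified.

split — (29) = 𝔭₁𝔭₂ with 𝔭₁ ≠ 𝔭₂

d = 239 ≡ 3 (mod 4), so O_K = ℤ[√239] and disc(K) = 4d = 956.
Since gcd(29, 956) = 1 the prime 29 does not ramify.
Legendre symbol by Euler's criterion: (239/29) ≡ 239^14 ≡ 1 (mod 29), i.e. (239/29) = 1.
(239/29) = 1, so 29 splits.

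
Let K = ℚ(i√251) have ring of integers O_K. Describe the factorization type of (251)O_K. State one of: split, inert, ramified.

Since -251 ≡ 1 mod 4, the ring of integers is ℤ[(1+√-251)/2] with discriminant -251.
251 divides disc(K) = -251, so 251 ramifies.

ramified — (251) = 𝔭²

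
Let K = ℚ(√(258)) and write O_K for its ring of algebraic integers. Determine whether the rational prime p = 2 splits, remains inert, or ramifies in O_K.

ramified — (2) = 𝔭²

Since 258 ≢ 1 mod 4, the ring of integers is ℤ[√258] with discriminant 4·258 = 1032.
2 divides disc(K) = 1032, so 2 ramifies.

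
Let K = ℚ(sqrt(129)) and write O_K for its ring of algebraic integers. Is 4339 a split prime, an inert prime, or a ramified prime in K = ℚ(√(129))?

remains prime (inert)

129 mod 4 = 1, hence disc K = 129 and O_K = ℤ[(1+√129)/2].
disc(K) = 129 is not divisible by 4339; 4339 is unramified.
Legendre symbol by Euler's criterion: (129/4339) ≡ 129^2169 ≡ 4338 (mod 4339), i.e. (129/4339) = -1.
d is a non-residue mod p, hence 4339 remains inert in O_K.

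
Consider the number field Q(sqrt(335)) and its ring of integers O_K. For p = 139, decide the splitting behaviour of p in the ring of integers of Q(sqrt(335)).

d = 335 ≡ 3 (mod 4), so O_K = ℤ[√335] and disc(K) = 4d = 1340.
Since gcd(139, 1340) = 1 the prime 139 does not ramify.
(335/139) = 57^69 mod 139 = 1, giving Legendre symbol 1.
Legendre symbol 1 ⇒ 139 is split.

139 splits in O_K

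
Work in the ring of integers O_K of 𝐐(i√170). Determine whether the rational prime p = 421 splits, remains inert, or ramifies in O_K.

-170 mod 4 = 2, hence disc K = 4·(-170) = -680 and O_K = ℤ[√-170].
Since gcd(421, -680) = 1 the prime 421 does not ramify.
Compute (-170/421) via Euler: 251^((421-1)/2) mod 421 = 420, so (-170/421) = -1.
d is a non-residue mod p, hence 421 remains inert in O_K.

remains prime (inert)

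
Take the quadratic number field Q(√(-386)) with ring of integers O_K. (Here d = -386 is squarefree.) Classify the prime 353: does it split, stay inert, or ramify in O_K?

-386 mod 4 = 2, hence disc K = 4·(-386) = -1544 and O_K = ℤ[√-386].
disc(K) = -1544 is not divisible by 353; 353 is unramified.
Legendre symbol by Euler's criterion: (-386/353) ≡ (-386)^176 ≡ 352 (mod 353), i.e. (-386/353) = -1.
(-386/353) = -1, so 353 is inert.

inert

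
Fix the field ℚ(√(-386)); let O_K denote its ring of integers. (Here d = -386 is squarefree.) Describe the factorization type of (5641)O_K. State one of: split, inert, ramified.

Since -386 ≢ 1 mod 4, the ring of integers is ℤ[√-386] with discriminant 4·(-386) = -1544.
5641 ∤ -1544, so 5641 is unramified.
Euler's criterion: (-386)^2820 mod 5641 = 5640. Thus (-386|5641) = -1.
(-386/5641) = -1, so 5641 is inert.

inert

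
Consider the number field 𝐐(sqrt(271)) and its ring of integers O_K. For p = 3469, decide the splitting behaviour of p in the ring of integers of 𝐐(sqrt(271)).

split — (3469) = 𝔭₁𝔭₂ with 𝔭₁ ≠ 𝔭₂

Since 271 ≢ 1 mod 4, the ring of integers is ℤ[√271] with discriminant 4·271 = 1084.
disc(K) = 1084 is not divisible by 3469; 3469 is unramified.
Compute (271/3469) via Euler: 271^((3469-1)/2) mod 3469 = 1, so (271/3469) = 1.
d is a quadratic residue mod p, hence 3469 splits in O_K.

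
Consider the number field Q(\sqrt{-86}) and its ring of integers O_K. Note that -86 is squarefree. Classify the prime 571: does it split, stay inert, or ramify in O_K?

split

d = -86 ≡ 2 (mod 4), so O_K = ℤ[√-86] and disc(K) = 4d = -344.
571 ∤ -344, so 571 is unramified.
Compute (-86/571) via Euler: 485^((571-1)/2) mod 571 = 1, so (-86/571) = 1.
d is a quadratic residue mod p, hence 571 splits in O_K.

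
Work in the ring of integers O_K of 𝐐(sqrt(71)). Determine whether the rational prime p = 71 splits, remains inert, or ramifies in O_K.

p ramifies

Since 71 ≢ 1 mod 4, the ring of integers is ℤ[√71] with discriminant 4·71 = 284.
disc(K) = 284 = 71·4, so p = 71 is ramified.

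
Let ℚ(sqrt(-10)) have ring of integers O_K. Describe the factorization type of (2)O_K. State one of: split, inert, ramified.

ramified

-10 mod 4 = 2, hence disc K = 4·(-10) = -40 and O_K = ℤ[√-10].
disc(K) = -40 = 2·(-20), so p = 2 is ramified.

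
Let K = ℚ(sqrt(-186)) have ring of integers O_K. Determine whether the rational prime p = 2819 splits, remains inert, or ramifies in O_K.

Since -186 ≢ 1 mod 4, the ring of integers is ℤ[√-186] with discriminant 4·(-186) = -744.
2819 ∤ -744, so 2819 is unramified.
Euler's criterion: (-186)^1409 mod 2819 = 1. Thus (-186|2819) = 1.
Legendre symbol 1 ⇒ 2819 is split.

splits completely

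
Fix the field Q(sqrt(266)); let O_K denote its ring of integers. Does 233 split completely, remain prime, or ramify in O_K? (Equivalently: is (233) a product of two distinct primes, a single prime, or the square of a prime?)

233 splits in O_K

Since 266 ≢ 1 mod 4, the ring of integers is ℤ[√266] with discriminant 4·266 = 1064.
Since gcd(233, 1064) = 1 the prime 233 does not ramify.
Euler's criterion: 266^116 mod 233 = 1. Thus (266|233) = 1.
d is a quadratic residue mod p, hence 233 splits in O_K.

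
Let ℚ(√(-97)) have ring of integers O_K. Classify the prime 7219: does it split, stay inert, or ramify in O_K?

splits completely

Since -97 ≢ 1 mod 4, the ring of integers is ℤ[√-97] with discriminant 4·(-97) = -388.
7219 ∤ -388, so 7219 is unramified.
(-97/7219) = 7122^3609 mod 7219 = 1, giving Legendre symbol 1.
d is a quadratic residue mod p, hence 7219 splits in O_K.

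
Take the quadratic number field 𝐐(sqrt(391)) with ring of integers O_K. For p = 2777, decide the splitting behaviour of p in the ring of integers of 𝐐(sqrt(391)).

split — (2777) = 𝔭₁𝔭₂ with 𝔭₁ ≠ 𝔭₂

391 mod 4 = 3, hence disc K = 4·391 = 1564 and O_K = ℤ[√391].
Since gcd(2777, 1564) = 1 the prime 2777 does not ramify.
Legendre symbol by Euler's criterion: (391/2777) ≡ 391^1388 ≡ 1 (mod 2777), i.e. (391/2777) = 1.
Legendre symbol 1 ⇒ 2777 is split.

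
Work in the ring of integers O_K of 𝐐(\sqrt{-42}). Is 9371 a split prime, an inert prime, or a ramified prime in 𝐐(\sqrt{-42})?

d = -42 ≡ 2 (mod 4), so O_K = ℤ[√-42] and disc(K) = 4d = -168.
Since gcd(9371, -168) = 1 the prime 9371 does not ramify.
Compute (-42/9371) via Euler: 9329^((9371-1)/2) mod 9371 = 1, so (-42/9371) = 1.
d is a quadratic residue mod p, hence 9371 splits in O_K.

p splits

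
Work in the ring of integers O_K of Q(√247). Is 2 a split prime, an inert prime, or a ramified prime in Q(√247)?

p ramifies

d = 247 ≡ 3 (mod 4), so O_K = ℤ[√247] and disc(K) = 4d = 988.
2 divides disc(K) = 988, so 2 ramifies.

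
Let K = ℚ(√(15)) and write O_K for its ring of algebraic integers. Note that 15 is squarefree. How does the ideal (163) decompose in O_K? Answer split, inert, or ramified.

Since 15 ≢ 1 mod 4, the ring of integers is ℤ[√15] with discriminant 4·15 = 60.
disc(K) = 60 is not divisible by 163; 163 is unramified.
Legendre symbol by Euler's criterion: (15/163) ≡ 15^81 ≡ 1 (mod 163), i.e. (15/163) = 1.
d is a quadratic residue mod p, hence 163 splits in O_K.

split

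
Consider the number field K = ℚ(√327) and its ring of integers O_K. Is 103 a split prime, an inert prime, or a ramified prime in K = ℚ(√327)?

Since 327 ≢ 1 mod 4, the ring of integers is ℤ[√327] with discriminant 4·327 = 1308.
Since gcd(103, 1308) = 1 the prime 103 does not ramify.
(327/103) = 18^51 mod 103 = 1, giving Legendre symbol 1.
d is a quadratic residue mod p, hence 103 splits in O_K.

p splits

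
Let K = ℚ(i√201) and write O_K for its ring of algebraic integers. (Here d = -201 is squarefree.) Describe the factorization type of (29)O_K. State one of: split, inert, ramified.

inert

-201 mod 4 = 3, hence disc K = 4·(-201) = -804 and O_K = ℤ[√-201].
29 ∤ -804, so 29 is unramified.
Legendre symbol by Euler's criterion: (-201/29) ≡ (-201)^14 ≡ 28 (mod 29), i.e. (-201/29) = -1.
d is a non-residue mod p, hence 29 remains inert in O_K.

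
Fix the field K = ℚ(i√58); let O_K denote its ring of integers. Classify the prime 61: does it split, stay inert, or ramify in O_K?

-58 mod 4 = 2, hence disc K = 4·(-58) = -232 and O_K = ℤ[√-58].
disc(K) = -232 is not divisible by 61; 61 is unramified.
Compute (-58/61) via Euler: 3^((61-1)/2) mod 61 = 1, so (-58/61) = 1.
(-58/61) = 1, so 61 splits.

split — (61) = 𝔭₁𝔭₂ with 𝔭₁ ≠ 𝔭₂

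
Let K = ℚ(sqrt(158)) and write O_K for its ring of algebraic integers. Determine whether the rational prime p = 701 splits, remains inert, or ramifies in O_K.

Since 158 ≢ 1 mod 4, the ring of integers is ℤ[√158] with discriminant 4·158 = 632.
disc(K) = 632 is not divisible by 701; 701 is unramified.
Legendre symbol by Euler's criterion: (158/701) ≡ 158^350 ≡ 1 (mod 701), i.e. (158/701) = 1.
(158/701) = 1, so 701 splits.

p splits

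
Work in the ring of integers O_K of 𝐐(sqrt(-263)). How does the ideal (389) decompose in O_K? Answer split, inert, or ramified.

inert — (389) stays prime in O_K

-263 mod 4 = 1, hence disc K = -263 and O_K = ℤ[(1+√-263)/2].
disc(K) = -263 is not divisible by 389; 389 is unramified.
Compute (-263/389) via Euler: 126^((389-1)/2) mod 389 = 388, so (-263/389) = -1.
d is a non-residue mod p, hence 389 remains inert in O_K.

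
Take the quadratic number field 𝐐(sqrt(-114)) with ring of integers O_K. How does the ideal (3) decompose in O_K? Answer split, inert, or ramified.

Since -114 ≢ 1 mod 4, the ring of integers is ℤ[√-114] with discriminant 4·(-114) = -456.
3 divides disc(K) = -456, so 3 ramifies.

ramifies in O_K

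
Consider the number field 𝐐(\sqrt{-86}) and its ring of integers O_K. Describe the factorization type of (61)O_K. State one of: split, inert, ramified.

d = -86 ≡ 2 (mod 4), so O_K = ℤ[√-86] and disc(K) = 4d = -344.
61 ∤ -344, so 61 is unramified.
Euler's criterion: (-86)^30 mod 61 = 1. Thus (-86|61) = 1.
Legendre symbol 1 ⇒ 61 is split.

p splits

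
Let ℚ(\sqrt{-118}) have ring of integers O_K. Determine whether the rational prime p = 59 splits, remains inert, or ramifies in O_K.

ramified

d = -118 ≡ 2 (mod 4), so O_K = ℤ[√-118] and disc(K) = 4d = -472.
Ramification test: 59 | -472. The prime 59 ramifies in K.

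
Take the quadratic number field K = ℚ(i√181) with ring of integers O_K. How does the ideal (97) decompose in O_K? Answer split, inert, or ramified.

-181 mod 4 = 3, hence disc K = 4·(-181) = -724 and O_K = ℤ[√-181].
disc(K) = -724 is not divisible by 97; 97 is unramified.
Legendre symbol by Euler's criterion: (-181/97) ≡ (-181)^48 ≡ 96 (mod 97), i.e. (-181/97) = -1.
Legendre symbol -1 ⇒ 97 is inert.

inert — (97) stays prime in O_K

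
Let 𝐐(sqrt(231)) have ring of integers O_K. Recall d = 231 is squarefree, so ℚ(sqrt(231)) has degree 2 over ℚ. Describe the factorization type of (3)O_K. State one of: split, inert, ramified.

Since 231 ≢ 1 mod 4, the ring of integers is ℤ[√231] with discriminant 4·231 = 924.
disc(K) = 924 = 3·308, so p = 3 is ramified.

ramifies in O_K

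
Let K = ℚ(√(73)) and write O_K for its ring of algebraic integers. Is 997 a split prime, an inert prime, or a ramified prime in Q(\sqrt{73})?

split — (997) = 𝔭₁𝔭₂ with 𝔭₁ ≠ 𝔭₂

d = 73 ≡ 1 (mod 4), so O_K = ℤ[(1+√73)/2] and disc(K) = d = 73.
disc(K) = 73 is not divisible by 997; 997 is unramified.
(73/997) = 73^498 mod 997 = 1, giving Legendre symbol 1.
(73/997) = 1, so 997 splits.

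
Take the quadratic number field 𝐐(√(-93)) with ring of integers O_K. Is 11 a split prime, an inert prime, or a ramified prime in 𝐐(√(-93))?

Since -93 ≢ 1 mod 4, the ring of integers is ℤ[√-93] with discriminant 4·(-93) = -372.
disc(K) = -372 is not divisible by 11; 11 is unramified.
(-93/11) = 6^5 mod 11 = 10, giving Legendre symbol -1.
(-93/11) = -1, so 11 is inert.

11 remains inert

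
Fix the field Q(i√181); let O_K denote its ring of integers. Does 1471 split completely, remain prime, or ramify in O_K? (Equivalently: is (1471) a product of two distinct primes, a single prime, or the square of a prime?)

splits completely

Since -181 ≢ 1 mod 4, the ring of integers is ℤ[√-181] with discriminant 4·(-181) = -724.
Since gcd(1471, -724) = 1 the prime 1471 does not ramify.
(-181/1471) = 1290^735 mod 1471 = 1, giving Legendre symbol 1.
Legendre symbol 1 ⇒ 1471 is split.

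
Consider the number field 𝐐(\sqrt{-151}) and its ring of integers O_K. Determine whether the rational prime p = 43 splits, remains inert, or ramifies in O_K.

splits completely

d = -151 ≡ 1 (mod 4), so O_K = ℤ[(1+√-151)/2] and disc(K) = d = -151.
43 ∤ -151, so 43 is unramified.
Legendre symbol by Euler's criterion: (-151/43) ≡ (-151)^21 ≡ 1 (mod 43), i.e. (-151/43) = 1.
d is a quadratic residue mod p, hence 43 splits in O_K.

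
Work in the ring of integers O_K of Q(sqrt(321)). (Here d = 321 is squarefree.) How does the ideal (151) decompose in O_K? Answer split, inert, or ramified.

151 splits in O_K

Since 321 ≡ 1 mod 4, the ring of integers is ℤ[(1+√321)/2] with discriminant 321.
disc(K) = 321 is not divisible by 151; 151 is unramified.
(321/151) = 19^75 mod 151 = 1, giving Legendre symbol 1.
Legendre symbol 1 ⇒ 151 is split.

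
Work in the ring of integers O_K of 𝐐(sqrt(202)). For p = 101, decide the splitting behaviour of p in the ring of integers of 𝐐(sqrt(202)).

Since 202 ≢ 1 mod 4, the ring of integers is ℤ[√202] with discriminant 4·202 = 808.
Ramification test: 101 | 808. The prime 101 ramifies in K.

ramified — (101) = 𝔭²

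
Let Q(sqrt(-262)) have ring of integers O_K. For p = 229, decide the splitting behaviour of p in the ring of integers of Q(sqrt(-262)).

splits completely

-262 mod 4 = 2, hence disc K = 4·(-262) = -1048 and O_K = ℤ[√-262].
229 ∤ -1048, so 229 is unramified.
Compute (-262/229) via Euler: 196^((229-1)/2) mod 229 = 1, so (-262/229) = 1.
Legendre symbol 1 ⇒ 229 is split.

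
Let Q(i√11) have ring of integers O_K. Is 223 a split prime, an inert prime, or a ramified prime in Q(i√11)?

223 splits in O_K

-11 mod 4 = 1, hence disc K = -11 and O_K = ℤ[(1+√-11)/2].
223 ∤ -11, so 223 is unramified.
Euler's criterion: (-11)^111 mod 223 = 1. Thus (-11|223) = 1.
(-11/223) = 1, so 223 splits.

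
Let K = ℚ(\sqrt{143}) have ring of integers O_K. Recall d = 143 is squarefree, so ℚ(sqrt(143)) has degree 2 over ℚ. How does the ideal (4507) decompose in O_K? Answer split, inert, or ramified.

4507 splits in O_K

d = 143 ≡ 3 (mod 4), so O_K = ℤ[√143] and disc(K) = 4d = 572.
disc(K) = 572 is not divisible by 4507; 4507 is unramified.
Compute (143/4507) via Euler: 143^((4507-1)/2) mod 4507 = 1, so (143/4507) = 1.
(143/4507) = 1, so 4507 splits.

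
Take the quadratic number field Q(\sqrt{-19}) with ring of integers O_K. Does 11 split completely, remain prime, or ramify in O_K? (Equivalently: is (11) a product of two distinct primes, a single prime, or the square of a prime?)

-19 mod 4 = 1, hence disc K = -19 and O_K = ℤ[(1+√-19)/2].
11 ∤ -19, so 11 is unramified.
Compute (-19/11) via Euler: 3^((11-1)/2) mod 11 = 1, so (-19/11) = 1.
Legendre symbol 1 ⇒ 11 is split.

splits completely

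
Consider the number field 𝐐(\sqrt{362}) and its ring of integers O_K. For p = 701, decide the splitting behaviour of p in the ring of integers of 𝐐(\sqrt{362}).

362 mod 4 = 2, hence disc K = 4·362 = 1448 and O_K = ℤ[√362].
Since gcd(701, 1448) = 1 the prime 701 does not ramify.
Compute (362/701) via Euler: 362^((701-1)/2) mod 701 = 1, so (362/701) = 1.
Legendre symbol 1 ⇒ 701 is split.

splits completely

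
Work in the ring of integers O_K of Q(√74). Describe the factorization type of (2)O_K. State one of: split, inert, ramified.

p ramifies

d = 74 ≡ 2 (mod 4), so O_K = ℤ[√74] and disc(K) = 4d = 296.
Ramification test: 2 | 296. The prime 2 ramifies in K.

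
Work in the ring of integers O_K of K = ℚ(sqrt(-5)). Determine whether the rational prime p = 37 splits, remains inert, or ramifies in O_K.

-5 mod 4 = 3, hence disc K = 4·(-5) = -20 and O_K = ℤ[√-5].
disc(K) = -20 is not divisible by 37; 37 is unramified.
Euler's criterion: (-5)^18 mod 37 = 36. Thus (-5|37) = -1.
d is a non-residue mod p, hence 37 remains inert in O_K.

37 remains inert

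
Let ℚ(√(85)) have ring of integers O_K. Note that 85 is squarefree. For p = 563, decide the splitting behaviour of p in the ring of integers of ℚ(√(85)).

Since 85 ≡ 1 mod 4, the ring of integers is ℤ[(1+√85)/2] with discriminant 85.
disc(K) = 85 is not divisible by 563; 563 is unramified.
Compute (85/563) via Euler: 85^((563-1)/2) mod 563 = 562, so (85/563) = -1.
Legendre symbol -1 ⇒ 563 is inert.

remains prime (inert)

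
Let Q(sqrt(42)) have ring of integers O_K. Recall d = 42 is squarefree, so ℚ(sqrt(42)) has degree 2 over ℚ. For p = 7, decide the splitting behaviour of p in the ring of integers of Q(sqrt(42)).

7 is ramified

42 mod 4 = 2, hence disc K = 4·42 = 168 and O_K = ℤ[√42].
disc(K) = 168 = 7·24, so p = 7 is ramified.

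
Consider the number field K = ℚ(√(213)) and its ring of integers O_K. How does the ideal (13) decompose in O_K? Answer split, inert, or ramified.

remains prime (inert)

Since 213 ≡ 1 mod 4, the ring of integers is ℤ[(1+√213)/2] with discriminant 213.
disc(K) = 213 is not divisible by 13; 13 is unramified.
Legendre symbol by Euler's criterion: (213/13) ≡ 213^6 ≡ 12 (mod 13), i.e. (213/13) = -1.
(213/13) = -1, so 13 is inert.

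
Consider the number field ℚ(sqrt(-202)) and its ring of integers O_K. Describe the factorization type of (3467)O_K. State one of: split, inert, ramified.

splits completely

Since -202 ≢ 1 mod 4, the ring of integers is ℤ[√-202] with discriminant 4·(-202) = -808.
disc(K) = -808 is not divisible by 3467; 3467 is unramified.
(-202/3467) = 3265^1733 mod 3467 = 1, giving Legendre symbol 1.
d is a quadratic residue mod p, hence 3467 splits in O_K.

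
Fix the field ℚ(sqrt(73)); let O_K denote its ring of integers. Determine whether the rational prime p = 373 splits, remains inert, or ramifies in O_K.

73 mod 4 = 1, hence disc K = 73 and O_K = ℤ[(1+√73)/2].
373 ∤ 73, so 373 is unramified.
Compute (73/373) via Euler: 73^((373-1)/2) mod 373 = 1, so (73/373) = 1.
(73/373) = 1, so 373 splits.

p splits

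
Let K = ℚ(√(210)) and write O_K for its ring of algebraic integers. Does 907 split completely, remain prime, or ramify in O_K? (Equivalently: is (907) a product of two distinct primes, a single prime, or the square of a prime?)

Since 210 ≢ 1 mod 4, the ring of integers is ℤ[√210] with discriminant 4·210 = 840.
disc(K) = 840 is not divisible by 907; 907 is unramified.
Legendre symbol by Euler's criterion: (210/907) ≡ 210^453 ≡ 1 (mod 907), i.e. (210/907) = 1.
(210/907) = 1, so 907 splits.

split — (907) = 𝔭₁𝔭₂ with 𝔭₁ ≠ 𝔭₂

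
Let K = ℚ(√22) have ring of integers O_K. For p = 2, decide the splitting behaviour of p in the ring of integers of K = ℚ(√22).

Since 22 ≢ 1 mod 4, the ring of integers is ℤ[√22] with discriminant 4·22 = 88.
disc(K) = 88 = 2·44, so p = 2 is ramified.

2 is ramified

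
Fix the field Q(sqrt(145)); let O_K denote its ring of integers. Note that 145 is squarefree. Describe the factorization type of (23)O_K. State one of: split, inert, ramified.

p is inert

145 mod 4 = 1, hence disc K = 145 and O_K = ℤ[(1+√145)/2].
23 ∤ 145, so 23 is unramified.
Legendre symbol by Euler's criterion: (145/23) ≡ 145^11 ≡ 22 (mod 23), i.e. (145/23) = -1.
d is a non-residue mod p, hence 23 remains inert in O_K.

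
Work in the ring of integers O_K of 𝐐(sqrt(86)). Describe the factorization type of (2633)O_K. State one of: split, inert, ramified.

86 mod 4 = 2, hence disc K = 4·86 = 344 and O_K = ℤ[√86].
2633 ∤ 344, so 2633 is unramified.
Euler's criterion: 86^1316 mod 2633 = 1. Thus (86|2633) = 1.
Legendre symbol 1 ⇒ 2633 is split.

splits completely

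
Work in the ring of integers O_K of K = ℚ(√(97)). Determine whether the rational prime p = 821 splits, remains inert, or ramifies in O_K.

p is inert

Since 97 ≡ 1 mod 4, the ring of integers is ℤ[(1+√97)/2] with discriminant 97.
disc(K) = 97 is not divisible by 821; 821 is unramified.
(97/821) = 97^410 mod 821 = 820, giving Legendre symbol -1.
Legendre symbol -1 ⇒ 821 is inert.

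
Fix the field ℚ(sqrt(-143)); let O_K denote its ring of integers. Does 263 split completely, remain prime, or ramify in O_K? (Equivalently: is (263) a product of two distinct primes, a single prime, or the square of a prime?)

remains prime (inert)

d = -143 ≡ 1 (mod 4), so O_K = ℤ[(1+√-143)/2] and disc(K) = d = -143.
Since gcd(263, -143) = 1 the prime 263 does not ramify.
Legendre symbol by Euler's criterion: (-143/263) ≡ (-143)^131 ≡ 262 (mod 263), i.e. (-143/263) = -1.
Legendre symbol -1 ⇒ 263 is inert.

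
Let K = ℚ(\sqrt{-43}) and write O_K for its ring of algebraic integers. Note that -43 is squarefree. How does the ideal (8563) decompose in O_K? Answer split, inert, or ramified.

d = -43 ≡ 1 (mod 4), so O_K = ℤ[(1+√-43)/2] and disc(K) = d = -43.
8563 ∤ -43, so 8563 is unramified.
Compute (-43/8563) via Euler: 8520^((8563-1)/2) mod 8563 = 1, so (-43/8563) = 1.
(-43/8563) = 1, so 8563 splits.

split — (8563) = 𝔭₁𝔭₂ with 𝔭₁ ≠ 𝔭₂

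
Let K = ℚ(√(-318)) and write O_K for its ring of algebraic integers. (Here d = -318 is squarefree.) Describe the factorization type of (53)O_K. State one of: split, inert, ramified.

p ramifies

-318 mod 4 = 2, hence disc K = 4·(-318) = -1272 and O_K = ℤ[√-318].
53 divides disc(K) = -1272, so 53 ramifies.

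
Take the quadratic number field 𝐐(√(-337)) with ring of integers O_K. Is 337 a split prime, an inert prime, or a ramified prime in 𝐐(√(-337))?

Since -337 ≢ 1 mod 4, the ring of integers is ℤ[√-337] with discriminant 4·(-337) = -1348.
Ramification test: 337 | -1348. The prime 337 ramifies in K.

p ramifies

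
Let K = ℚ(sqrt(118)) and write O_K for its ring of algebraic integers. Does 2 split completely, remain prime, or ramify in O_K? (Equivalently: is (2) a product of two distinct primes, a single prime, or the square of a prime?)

118 mod 4 = 2, hence disc K = 4·118 = 472 and O_K = ℤ[√118].
2 divides disc(K) = 472, so 2 ramifies.

p ramifies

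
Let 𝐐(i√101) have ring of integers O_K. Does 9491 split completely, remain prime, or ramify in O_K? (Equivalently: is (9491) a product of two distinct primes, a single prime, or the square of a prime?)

split

Since -101 ≢ 1 mod 4, the ring of integers is ℤ[√-101] with discriminant 4·(-101) = -404.
9491 ∤ -404, so 9491 is unramified.
Compute (-101/9491) via Euler: 9390^((9491-1)/2) mod 9491 = 1, so (-101/9491) = 1.
Legendre symbol 1 ⇒ 9491 is split.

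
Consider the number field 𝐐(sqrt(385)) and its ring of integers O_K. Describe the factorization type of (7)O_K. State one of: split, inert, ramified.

7 is ramified

d = 385 ≡ 1 (mod 4), so O_K = ℤ[(1+√385)/2] and disc(K) = d = 385.
7 divides disc(K) = 385, so 7 ramifies.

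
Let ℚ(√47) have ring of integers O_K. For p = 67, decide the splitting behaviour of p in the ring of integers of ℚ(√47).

47 mod 4 = 3, hence disc K = 4·47 = 188 and O_K = ℤ[√47].
67 ∤ 188, so 67 is unramified.
Euler's criterion: 47^33 mod 67 = 1. Thus (47|67) = 1.
d is a quadratic residue mod p, hence 67 splits in O_K.

splits completely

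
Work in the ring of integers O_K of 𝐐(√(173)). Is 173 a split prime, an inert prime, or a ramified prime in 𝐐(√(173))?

173 is ramified

173 mod 4 = 1, hence disc K = 173 and O_K = ℤ[(1+√173)/2].
disc(K) = 173 = 173·1, so p = 173 is ramified.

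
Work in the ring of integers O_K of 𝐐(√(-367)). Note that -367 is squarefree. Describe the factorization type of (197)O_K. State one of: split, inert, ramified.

p is inert

d = -367 ≡ 1 (mod 4), so O_K = ℤ[(1+√-367)/2] and disc(K) = d = -367.
disc(K) = -367 is not divisible by 197; 197 is unramified.
Euler's criterion: (-367)^98 mod 197 = 196. Thus (-367|197) = -1.
d is a non-residue mod p, hence 197 remains inert in O_K.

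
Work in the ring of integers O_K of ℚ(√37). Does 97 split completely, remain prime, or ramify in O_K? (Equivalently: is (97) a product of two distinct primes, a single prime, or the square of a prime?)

p is inert

37 mod 4 = 1, hence disc K = 37 and O_K = ℤ[(1+√37)/2].
97 ∤ 37, so 97 is unramified.
Compute (37/97) via Euler: 37^((97-1)/2) mod 97 = 96, so (37/97) = -1.
Legendre symbol -1 ⇒ 97 is inert.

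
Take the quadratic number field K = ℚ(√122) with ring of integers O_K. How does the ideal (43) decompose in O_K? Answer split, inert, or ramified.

split — (43) = 𝔭₁𝔭₂ with 𝔭₁ ≠ 𝔭₂

122 mod 4 = 2, hence disc K = 4·122 = 488 and O_K = ℤ[√122].
Since gcd(43, 488) = 1 the prime 43 does not ramify.
(122/43) = 36^21 mod 43 = 1, giving Legendre symbol 1.
(122/43) = 1, so 43 splits.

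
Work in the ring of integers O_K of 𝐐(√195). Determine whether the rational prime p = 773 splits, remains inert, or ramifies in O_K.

inert — (773) stays prime in O_K

195 mod 4 = 3, hence disc K = 4·195 = 780 and O_K = ℤ[√195].
Since gcd(773, 780) = 1 the prime 773 does not ramify.
Euler's criterion: 195^386 mod 773 = 772. Thus (195|773) = -1.
Legendre symbol -1 ⇒ 773 is inert.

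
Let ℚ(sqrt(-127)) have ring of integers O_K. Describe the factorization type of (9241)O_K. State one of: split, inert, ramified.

p is inert

Since -127 ≡ 1 mod 4, the ring of integers is ℤ[(1+√-127)/2] with discriminant -127.
disc(K) = -127 is not divisible by 9241; 9241 is unramified.
Legendre symbol by Euler's criterion: (-127/9241) ≡ (-127)^4620 ≡ 9240 (mod 9241), i.e. (-127/9241) = -1.
(-127/9241) = -1, so 9241 is inert.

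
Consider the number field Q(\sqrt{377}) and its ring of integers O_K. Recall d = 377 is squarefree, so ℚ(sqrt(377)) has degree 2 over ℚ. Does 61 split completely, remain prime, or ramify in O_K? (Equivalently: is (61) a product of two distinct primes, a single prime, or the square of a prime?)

remains prime (inert)

d = 377 ≡ 1 (mod 4), so O_K = ℤ[(1+√377)/2] and disc(K) = d = 377.
disc(K) = 377 is not divisible by 61; 61 is unramified.
Legendre symbol by Euler's criterion: (377/61) ≡ 377^30 ≡ 60 (mod 61), i.e. (377/61) = -1.
d is a non-residue mod p, hence 61 remains inert in O_K.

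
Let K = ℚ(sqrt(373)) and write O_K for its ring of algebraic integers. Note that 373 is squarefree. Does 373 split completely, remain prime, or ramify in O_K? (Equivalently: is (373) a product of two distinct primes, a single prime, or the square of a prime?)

d = 373 ≡ 1 (mod 4), so O_K = ℤ[(1+√373)/2] and disc(K) = d = 373.
373 divides disc(K) = 373, so 373 ramifies.

ramified — (373) = 𝔭²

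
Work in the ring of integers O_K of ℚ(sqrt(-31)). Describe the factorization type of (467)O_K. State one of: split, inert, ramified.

p splits

-31 mod 4 = 1, hence disc K = -31 and O_K = ℤ[(1+√-31)/2].
disc(K) = -31 is not divisible by 467; 467 is unramified.
Legendre symbol by Euler's criterion: (-31/467) ≡ (-31)^233 ≡ 1 (mod 467), i.e. (-31/467) = 1.
(-31/467) = 1, so 467 splits.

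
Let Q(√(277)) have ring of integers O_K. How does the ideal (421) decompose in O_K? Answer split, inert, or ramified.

p splits

Since 277 ≡ 1 mod 4, the ring of integers is ℤ[(1+√277)/2] with discriminant 277.
disc(K) = 277 is not divisible by 421; 421 is unramified.
Legendre symbol by Euler's criterion: (277/421) ≡ 277^210 ≡ 1 (mod 421), i.e. (277/421) = 1.
Legendre symbol 1 ⇒ 421 is split.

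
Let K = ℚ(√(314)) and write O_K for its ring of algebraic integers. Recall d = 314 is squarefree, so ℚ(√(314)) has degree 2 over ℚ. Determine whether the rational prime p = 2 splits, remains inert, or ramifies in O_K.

ramified — (2) = 𝔭²

314 mod 4 = 2, hence disc K = 4·314 = 1256 and O_K = ℤ[√314].
disc(K) = 1256 = 2·628, so p = 2 is ramified.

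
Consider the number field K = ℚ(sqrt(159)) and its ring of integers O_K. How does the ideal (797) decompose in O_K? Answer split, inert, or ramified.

splits completely

d = 159 ≡ 3 (mod 4), so O_K = ℤ[√159] and disc(K) = 4d = 636.
disc(K) = 636 is not divisible by 797; 797 is unramified.
Euler's criterion: 159^398 mod 797 = 1. Thus (159|797) = 1.
(159/797) = 1, so 797 splits.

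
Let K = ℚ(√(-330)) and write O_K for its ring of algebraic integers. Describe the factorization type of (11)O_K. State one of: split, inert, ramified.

Since -330 ≢ 1 mod 4, the ring of integers is ℤ[√-330] with discriminant 4·(-330) = -1320.
disc(K) = -1320 = 11·(-120), so p = 11 is ramified.

ramified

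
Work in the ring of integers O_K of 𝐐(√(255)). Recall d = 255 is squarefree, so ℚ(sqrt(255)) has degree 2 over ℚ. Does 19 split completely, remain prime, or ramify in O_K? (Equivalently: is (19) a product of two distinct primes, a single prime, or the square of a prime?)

inert

255 mod 4 = 3, hence disc K = 4·255 = 1020 and O_K = ℤ[√255].
19 ∤ 1020, so 19 is unramified.
Compute (255/19) via Euler: 8^((19-1)/2) mod 19 = 18, so (255/19) = -1.
(255/19) = -1, so 19 is inert.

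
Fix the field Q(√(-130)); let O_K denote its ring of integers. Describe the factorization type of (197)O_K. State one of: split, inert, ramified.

Since -130 ≢ 1 mod 4, the ring of integers is ℤ[√-130] with discriminant 4·(-130) = -520.
Since gcd(197, -520) = 1 the prime 197 does not ramify.
(-130/197) = 67^98 mod 197 = 196, giving Legendre symbol -1.
Legendre symbol -1 ⇒ 197 is inert.

inert — (197) stays prime in O_K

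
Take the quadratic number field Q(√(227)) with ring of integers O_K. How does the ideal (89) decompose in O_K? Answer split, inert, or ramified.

p splits

d = 227 ≡ 3 (mod 4), so O_K = ℤ[√227] and disc(K) = 4d = 908.
89 ∤ 908, so 89 is unramified.
Compute (227/89) via Euler: 49^((89-1)/2) mod 89 = 1, so (227/89) = 1.
d is a quadratic residue mod p, hence 89 splits in O_K.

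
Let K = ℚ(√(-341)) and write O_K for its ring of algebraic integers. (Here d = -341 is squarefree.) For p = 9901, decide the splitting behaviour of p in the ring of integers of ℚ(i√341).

Since -341 ≢ 1 mod 4, the ring of integers is ℤ[√-341] with discriminant 4·(-341) = -1364.
Since gcd(9901, -1364) = 1 the prime 9901 does not ramify.
Euler's criterion: (-341)^4950 mod 9901 = 9900. Thus (-341|9901) = -1.
d is a non-residue mod p, hence 9901 remains inert in O_K.

inert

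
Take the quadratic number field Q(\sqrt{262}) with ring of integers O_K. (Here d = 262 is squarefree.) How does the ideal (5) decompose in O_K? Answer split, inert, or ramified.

5 remains inert

d = 262 ≡ 2 (mod 4), so O_K = ℤ[√262] and disc(K) = 4d = 1048.
Since gcd(5, 1048) = 1 the prime 5 does not ramify.
Legendre symbol by Euler's criterion: (262/5) ≡ 262^2 ≡ 4 (mod 5), i.e. (262/5) = -1.
(262/5) = -1, so 5 is inert.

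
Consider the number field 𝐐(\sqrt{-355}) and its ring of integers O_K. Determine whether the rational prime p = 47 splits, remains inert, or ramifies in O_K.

-355 mod 4 = 1, hence disc K = -355 and O_K = ℤ[(1+√-355)/2].
disc(K) = -355 is not divisible by 47; 47 is unramified.
(-355/47) = 21^23 mod 47 = 1, giving Legendre symbol 1.
Legendre symbol 1 ⇒ 47 is split.

split — (47) = 𝔭₁𝔭₂ with 𝔭₁ ≠ 𝔭₂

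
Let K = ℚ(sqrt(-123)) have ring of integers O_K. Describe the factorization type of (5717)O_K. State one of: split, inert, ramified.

-123 mod 4 = 1, hence disc K = -123 and O_K = ℤ[(1+√-123)/2].
5717 ∤ -123, so 5717 is unramified.
Euler's criterion: (-123)^2858 mod 5717 = 5716. Thus (-123|5717) = -1.
d is a non-residue mod p, hence 5717 remains inert in O_K.

inert — (5717) stays prime in O_K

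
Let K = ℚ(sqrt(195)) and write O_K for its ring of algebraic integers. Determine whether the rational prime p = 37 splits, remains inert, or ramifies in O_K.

d = 195 ≡ 3 (mod 4), so O_K = ℤ[√195] and disc(K) = 4d = 780.
37 ∤ 780, so 37 is unramified.
(195/37) = 10^18 mod 37 = 1, giving Legendre symbol 1.
(195/37) = 1, so 37 splits.

split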